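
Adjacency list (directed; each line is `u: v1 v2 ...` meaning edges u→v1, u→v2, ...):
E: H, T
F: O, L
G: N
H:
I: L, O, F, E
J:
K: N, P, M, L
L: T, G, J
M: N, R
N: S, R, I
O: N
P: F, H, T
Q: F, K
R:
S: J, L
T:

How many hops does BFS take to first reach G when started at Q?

3

Level 0: Q
Level 1: F, K
Level 2: L, M, N, O, P
Level 3: G, H, I, J, R, S, T
Level 4: E
G first appears at level 3.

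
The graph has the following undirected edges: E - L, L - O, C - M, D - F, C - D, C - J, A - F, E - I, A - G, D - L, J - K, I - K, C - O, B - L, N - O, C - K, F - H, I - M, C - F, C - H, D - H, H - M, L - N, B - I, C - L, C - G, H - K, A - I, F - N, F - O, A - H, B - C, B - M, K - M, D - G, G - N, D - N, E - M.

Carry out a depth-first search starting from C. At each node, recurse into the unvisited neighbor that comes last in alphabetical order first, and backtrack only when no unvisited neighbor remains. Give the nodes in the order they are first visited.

Visit C
C → O
O → N
N → L
L → E
E → M
M → K
K → J
K → I
I → B
I → A
A → H
H → F
F → D
D → G

C -> O -> N -> L -> E -> M -> K -> J -> I -> B -> A -> H -> F -> D -> G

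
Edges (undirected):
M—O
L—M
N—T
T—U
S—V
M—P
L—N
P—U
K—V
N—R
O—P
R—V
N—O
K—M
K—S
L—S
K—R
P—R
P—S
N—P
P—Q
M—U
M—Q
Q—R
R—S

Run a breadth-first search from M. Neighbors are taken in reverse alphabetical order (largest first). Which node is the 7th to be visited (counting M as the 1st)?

Visit M; enqueue U, Q, P, O, L, K → queue [U, Q, P, O, L, K]
Visit U; enqueue T → queue [Q, P, O, L, K, T]
Visit Q; enqueue R → queue [P, O, L, K, T, R]
Visit P; enqueue S, N → queue [O, L, K, T, R, S, N]
Visit O → queue [L, K, T, R, S, N]
Visit L → queue [K, T, R, S, N]
Visit K; enqueue V → queue [T, R, S, N, V]
Visit T → queue [R, S, N, V]
Visit R → queue [S, N, V]
Visit S → queue [N, V]
Visit N → queue [V]
Visit V → queue []

Visit order: M, U, Q, P, O, L, K, T, R, S, N, V

K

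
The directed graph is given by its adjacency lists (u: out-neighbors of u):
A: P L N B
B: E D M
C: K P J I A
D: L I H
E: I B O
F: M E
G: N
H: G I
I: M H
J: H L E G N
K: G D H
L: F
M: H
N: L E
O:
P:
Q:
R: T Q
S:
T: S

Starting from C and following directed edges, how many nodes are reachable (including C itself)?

BFS from C visits: C, K, P, J, I, A, G, D, H, L, E, N, M, B, F, O
Reachable nodes: 16 of 20 total.

16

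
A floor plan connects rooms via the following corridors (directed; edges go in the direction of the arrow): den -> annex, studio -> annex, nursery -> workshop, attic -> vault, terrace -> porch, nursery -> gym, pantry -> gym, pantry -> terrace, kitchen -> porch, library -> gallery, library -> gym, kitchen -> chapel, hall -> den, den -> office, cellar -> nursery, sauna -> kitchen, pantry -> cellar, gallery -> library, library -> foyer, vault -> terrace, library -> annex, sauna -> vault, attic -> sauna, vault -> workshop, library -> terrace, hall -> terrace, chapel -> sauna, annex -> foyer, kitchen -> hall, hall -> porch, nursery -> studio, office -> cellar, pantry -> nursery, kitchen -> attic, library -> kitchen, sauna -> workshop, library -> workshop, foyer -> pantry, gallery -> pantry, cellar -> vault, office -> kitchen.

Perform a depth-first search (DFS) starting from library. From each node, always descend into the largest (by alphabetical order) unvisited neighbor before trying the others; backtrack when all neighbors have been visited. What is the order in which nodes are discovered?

Visit library
library → workshop
library → terrace
terrace → porch
library → kitchen
kitchen → hall
hall → den
den → office
office → cellar
cellar → vault
cellar → nursery
nursery → studio
studio → annex
annex → foyer
foyer → pantry
pantry → gym
kitchen → chapel
chapel → sauna
kitchen → attic
library → gallery

library, workshop, terrace, porch, kitchen, hall, den, office, cellar, vault, nursery, studio, annex, foyer, pantry, gym, chapel, sauna, attic, gallery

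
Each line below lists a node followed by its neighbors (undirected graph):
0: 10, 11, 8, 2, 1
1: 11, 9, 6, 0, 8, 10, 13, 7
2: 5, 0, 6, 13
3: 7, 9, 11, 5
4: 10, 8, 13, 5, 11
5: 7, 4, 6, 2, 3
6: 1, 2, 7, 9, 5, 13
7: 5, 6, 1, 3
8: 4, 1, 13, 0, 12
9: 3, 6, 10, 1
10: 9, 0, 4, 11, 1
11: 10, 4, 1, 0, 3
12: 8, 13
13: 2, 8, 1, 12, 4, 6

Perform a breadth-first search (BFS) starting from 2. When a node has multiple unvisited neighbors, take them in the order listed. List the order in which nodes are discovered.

Visit 2; enqueue 5, 0, 6, 13 → queue [5, 0, 6, 13]
Visit 5; enqueue 7, 4, 3 → queue [0, 6, 13, 7, 4, 3]
Visit 0; enqueue 10, 11, 8, 1 → queue [6, 13, 7, 4, 3, 10, 11, 8, 1]
Visit 6; enqueue 9 → queue [13, 7, 4, 3, 10, 11, 8, 1, 9]
Visit 13; enqueue 12 → queue [7, 4, 3, 10, 11, 8, 1, 9, 12]
Visit 7 → queue [4, 3, 10, 11, 8, 1, 9, 12]
Visit 4 → queue [3, 10, 11, 8, 1, 9, 12]
Visit 3 → queue [10, 11, 8, 1, 9, 12]
Visit 10 → queue [11, 8, 1, 9, 12]
Visit 11 → queue [8, 1, 9, 12]
Visit 8 → queue [1, 9, 12]
Visit 1 → queue [9, 12]
Visit 9 → queue [12]
Visit 12 → queue []

2, 5, 0, 6, 13, 7, 4, 3, 10, 11, 8, 1, 9, 12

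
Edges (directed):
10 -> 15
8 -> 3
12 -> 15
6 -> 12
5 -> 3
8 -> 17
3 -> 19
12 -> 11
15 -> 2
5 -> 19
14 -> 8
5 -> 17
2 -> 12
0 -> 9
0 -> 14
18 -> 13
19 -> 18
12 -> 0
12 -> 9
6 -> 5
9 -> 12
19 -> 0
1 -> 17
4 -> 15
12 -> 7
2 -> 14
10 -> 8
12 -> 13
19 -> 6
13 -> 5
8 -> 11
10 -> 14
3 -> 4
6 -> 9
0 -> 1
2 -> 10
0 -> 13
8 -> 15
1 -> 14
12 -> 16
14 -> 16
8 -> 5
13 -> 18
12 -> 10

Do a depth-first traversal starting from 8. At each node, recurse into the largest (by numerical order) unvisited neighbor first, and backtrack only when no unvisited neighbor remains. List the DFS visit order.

Visit 8
8 → 17
8 → 15
15 → 2
2 → 14
14 → 16
2 → 12
12 → 13
13 → 18
13 → 5
5 → 19
19 → 6
6 → 9
19 → 0
0 → 1
5 → 3
3 → 4
12 → 11
12 → 10
12 → 7

8 -> 17 -> 15 -> 2 -> 14 -> 16 -> 12 -> 13 -> 18 -> 5 -> 19 -> 6 -> 9 -> 0 -> 1 -> 3 -> 4 -> 11 -> 10 -> 7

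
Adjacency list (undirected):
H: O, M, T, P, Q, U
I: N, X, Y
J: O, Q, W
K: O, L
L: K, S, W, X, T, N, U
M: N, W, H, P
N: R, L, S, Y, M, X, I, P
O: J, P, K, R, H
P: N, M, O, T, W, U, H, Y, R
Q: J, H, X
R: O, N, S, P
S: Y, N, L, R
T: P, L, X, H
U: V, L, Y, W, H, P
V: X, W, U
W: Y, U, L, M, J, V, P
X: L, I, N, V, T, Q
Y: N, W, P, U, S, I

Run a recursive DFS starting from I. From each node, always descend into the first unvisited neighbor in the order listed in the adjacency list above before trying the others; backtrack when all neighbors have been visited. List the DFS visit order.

I N R O J Q H M W Y P T L K S X V U

Visit I
I → N
N → R
R → O
O → J
J → Q
Q → H
H → M
M → W
W → Y
Y → P
P → T
T → L
L → K
L → S
L → X
X → V
V → U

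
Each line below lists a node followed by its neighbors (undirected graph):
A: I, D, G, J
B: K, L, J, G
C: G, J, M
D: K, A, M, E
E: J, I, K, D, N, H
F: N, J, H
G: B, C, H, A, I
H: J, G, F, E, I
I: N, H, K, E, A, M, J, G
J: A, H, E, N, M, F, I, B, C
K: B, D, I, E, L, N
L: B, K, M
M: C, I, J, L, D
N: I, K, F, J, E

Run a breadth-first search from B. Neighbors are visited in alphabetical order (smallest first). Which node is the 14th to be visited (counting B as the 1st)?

Visit B; enqueue G, J, K, L → queue [G, J, K, L]
Visit G; enqueue A, C, H, I → queue [J, K, L, A, C, H, I]
Visit J; enqueue E, F, M, N → queue [K, L, A, C, H, I, E, F, M, N]
Visit K; enqueue D → queue [L, A, C, H, I, E, F, M, N, D]
Visit L → queue [A, C, H, I, E, F, M, N, D]
Visit A → queue [C, H, I, E, F, M, N, D]
Visit C → queue [H, I, E, F, M, N, D]
Visit H → queue [I, E, F, M, N, D]
Visit I → queue [E, F, M, N, D]
Visit E → queue [F, M, N, D]
Visit F → queue [M, N, D]
Visit M → queue [N, D]
Visit N → queue [D]
Visit D → queue []

Visit order: B, G, J, K, L, A, C, H, I, E, F, M, N, D

D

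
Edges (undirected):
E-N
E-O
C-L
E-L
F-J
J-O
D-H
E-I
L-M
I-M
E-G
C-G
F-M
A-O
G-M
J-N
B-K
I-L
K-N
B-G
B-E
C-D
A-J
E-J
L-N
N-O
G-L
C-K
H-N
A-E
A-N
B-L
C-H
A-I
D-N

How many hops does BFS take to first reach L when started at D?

2

Level 0: D
Level 1: C, H, N
Level 2: A, E, G, J, K, L, O
Level 3: B, F, I, M
L first appears at level 2.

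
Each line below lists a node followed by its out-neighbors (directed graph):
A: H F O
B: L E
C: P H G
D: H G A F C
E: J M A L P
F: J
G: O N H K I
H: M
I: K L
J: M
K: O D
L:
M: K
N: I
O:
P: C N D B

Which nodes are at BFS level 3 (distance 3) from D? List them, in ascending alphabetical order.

B, L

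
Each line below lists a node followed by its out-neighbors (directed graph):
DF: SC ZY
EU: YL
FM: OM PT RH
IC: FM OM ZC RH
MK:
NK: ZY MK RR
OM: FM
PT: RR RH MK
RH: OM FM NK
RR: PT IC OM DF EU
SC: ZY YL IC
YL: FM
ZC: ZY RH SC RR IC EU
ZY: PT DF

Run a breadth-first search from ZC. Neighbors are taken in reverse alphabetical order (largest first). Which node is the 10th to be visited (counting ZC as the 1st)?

YL

Visit ZC; enqueue ZY, SC, RR, RH, IC, EU → queue [ZY, SC, RR, RH, IC, EU]
Visit ZY; enqueue PT, DF → queue [SC, RR, RH, IC, EU, PT, DF]
Visit SC; enqueue YL → queue [RR, RH, IC, EU, PT, DF, YL]
Visit RR; enqueue OM → queue [RH, IC, EU, PT, DF, YL, OM]
Visit RH; enqueue NK, FM → queue [IC, EU, PT, DF, YL, OM, NK, FM]
Visit IC → queue [EU, PT, DF, YL, OM, NK, FM]
Visit EU → queue [PT, DF, YL, OM, NK, FM]
Visit PT; enqueue MK → queue [DF, YL, OM, NK, FM, MK]
Visit DF → queue [YL, OM, NK, FM, MK]
Visit YL → queue [OM, NK, FM, MK]
Visit OM → queue [NK, FM, MK]
Visit NK → queue [FM, MK]
Visit FM → queue [MK]
Visit MK → queue []

Visit order: ZC, ZY, SC, RR, RH, IC, EU, PT, DF, YL, OM, NK, FM, MK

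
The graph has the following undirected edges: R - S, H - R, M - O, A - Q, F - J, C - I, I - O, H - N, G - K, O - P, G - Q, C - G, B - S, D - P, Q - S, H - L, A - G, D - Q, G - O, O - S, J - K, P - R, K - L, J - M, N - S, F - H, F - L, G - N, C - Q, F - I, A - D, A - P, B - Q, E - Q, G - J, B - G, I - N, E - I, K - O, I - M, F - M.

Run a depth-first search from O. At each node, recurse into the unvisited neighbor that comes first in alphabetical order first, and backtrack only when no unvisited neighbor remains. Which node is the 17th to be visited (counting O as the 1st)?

J

Visit O
O → G
G → A
A → D
D → P
P → R
R → H
H → F
F → I
I → C
C → Q
Q → B
B → S
S → N
Q → E
I → M
M → J
J → K
K → L

Visit order: O, G, A, D, P, R, H, F, I, C, Q, B, S, N, E, M, J, K, L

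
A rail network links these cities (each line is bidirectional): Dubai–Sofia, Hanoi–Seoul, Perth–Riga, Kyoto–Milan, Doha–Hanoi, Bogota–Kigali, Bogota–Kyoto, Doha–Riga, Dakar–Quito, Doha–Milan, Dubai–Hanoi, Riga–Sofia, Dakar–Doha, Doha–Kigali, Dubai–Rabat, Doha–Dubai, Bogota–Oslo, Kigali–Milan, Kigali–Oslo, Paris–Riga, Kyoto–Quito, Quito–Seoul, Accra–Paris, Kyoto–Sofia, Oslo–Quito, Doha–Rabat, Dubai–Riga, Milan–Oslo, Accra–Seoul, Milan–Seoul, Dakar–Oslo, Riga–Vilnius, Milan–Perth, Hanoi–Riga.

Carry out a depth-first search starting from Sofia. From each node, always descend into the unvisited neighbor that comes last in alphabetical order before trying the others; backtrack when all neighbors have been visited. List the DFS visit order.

Visit Sofia
Sofia → Riga
Riga → Vilnius
Riga → Perth
Perth → Milan
Milan → Seoul
Seoul → Quito
Quito → Oslo
Oslo → Kigali
Kigali → Doha
Doha → Rabat
Rabat → Dubai
Dubai → Hanoi
Doha → Dakar
Kigali → Bogota
Bogota → Kyoto
Seoul → Accra
Accra → Paris

Sofia → Riga → Vilnius → Perth → Milan → Seoul → Quito → Oslo → Kigali → Doha → Rabat → Dubai → Hanoi → Dakar → Bogota → Kyoto → Accra → Paris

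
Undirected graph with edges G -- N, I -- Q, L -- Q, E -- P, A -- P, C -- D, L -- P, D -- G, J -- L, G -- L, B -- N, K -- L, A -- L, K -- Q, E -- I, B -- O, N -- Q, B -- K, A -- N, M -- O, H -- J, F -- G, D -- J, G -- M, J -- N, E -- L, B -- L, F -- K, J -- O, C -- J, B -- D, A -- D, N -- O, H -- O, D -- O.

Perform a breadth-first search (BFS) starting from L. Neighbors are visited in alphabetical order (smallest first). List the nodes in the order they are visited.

L -> A -> B -> E -> G -> J -> K -> P -> Q -> D -> N -> O -> I -> F -> M -> C -> H

Visit L; enqueue A, B, E, G, J, K, P, Q → queue [A, B, E, G, J, K, P, Q]
Visit A; enqueue D, N → queue [B, E, G, J, K, P, Q, D, N]
Visit B; enqueue O → queue [E, G, J, K, P, Q, D, N, O]
Visit E; enqueue I → queue [G, J, K, P, Q, D, N, O, I]
Visit G; enqueue F, M → queue [J, K, P, Q, D, N, O, I, F, M]
Visit J; enqueue C, H → queue [K, P, Q, D, N, O, I, F, M, C, H]
Visit K → queue [P, Q, D, N, O, I, F, M, C, H]
Visit P → queue [Q, D, N, O, I, F, M, C, H]
Visit Q → queue [D, N, O, I, F, M, C, H]
Visit D → queue [N, O, I, F, M, C, H]
Visit N → queue [O, I, F, M, C, H]
Visit O → queue [I, F, M, C, H]
Visit I → queue [F, M, C, H]
Visit F → queue [M, C, H]
Visit M → queue [C, H]
Visit C → queue [H]
Visit H → queue []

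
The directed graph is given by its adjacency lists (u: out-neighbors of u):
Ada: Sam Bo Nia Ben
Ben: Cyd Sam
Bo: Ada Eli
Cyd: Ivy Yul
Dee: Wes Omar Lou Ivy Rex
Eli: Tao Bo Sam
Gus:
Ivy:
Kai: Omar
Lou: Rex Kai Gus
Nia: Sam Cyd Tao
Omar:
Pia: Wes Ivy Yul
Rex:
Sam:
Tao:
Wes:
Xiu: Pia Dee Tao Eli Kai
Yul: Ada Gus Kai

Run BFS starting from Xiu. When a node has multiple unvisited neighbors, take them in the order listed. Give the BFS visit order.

Visit Xiu; enqueue Pia, Dee, Tao, Eli, Kai → queue [Pia, Dee, Tao, Eli, Kai]
Visit Pia; enqueue Wes, Ivy, Yul → queue [Dee, Tao, Eli, Kai, Wes, Ivy, Yul]
Visit Dee; enqueue Omar, Lou, Rex → queue [Tao, Eli, Kai, Wes, Ivy, Yul, Omar, Lou, Rex]
Visit Tao → queue [Eli, Kai, Wes, Ivy, Yul, Omar, Lou, Rex]
Visit Eli; enqueue Bo, Sam → queue [Kai, Wes, Ivy, Yul, Omar, Lou, Rex, Bo, Sam]
Visit Kai → queue [Wes, Ivy, Yul, Omar, Lou, Rex, Bo, Sam]
Visit Wes → queue [Ivy, Yul, Omar, Lou, Rex, Bo, Sam]
Visit Ivy → queue [Yul, Omar, Lou, Rex, Bo, Sam]
Visit Yul; enqueue Ada, Gus → queue [Omar, Lou, Rex, Bo, Sam, Ada, Gus]
Visit Omar → queue [Lou, Rex, Bo, Sam, Ada, Gus]
Visit Lou → queue [Rex, Bo, Sam, Ada, Gus]
Visit Rex → queue [Bo, Sam, Ada, Gus]
Visit Bo → queue [Sam, Ada, Gus]
Visit Sam → queue [Ada, Gus]
Visit Ada; enqueue Nia, Ben → queue [Gus, Nia, Ben]
Visit Gus → queue [Nia, Ben]
Visit Nia; enqueue Cyd → queue [Ben, Cyd]
Visit Ben → queue [Cyd]
Visit Cyd → queue []

Xiu, Pia, Dee, Tao, Eli, Kai, Wes, Ivy, Yul, Omar, Lou, Rex, Bo, Sam, Ada, Gus, Nia, Ben, Cyd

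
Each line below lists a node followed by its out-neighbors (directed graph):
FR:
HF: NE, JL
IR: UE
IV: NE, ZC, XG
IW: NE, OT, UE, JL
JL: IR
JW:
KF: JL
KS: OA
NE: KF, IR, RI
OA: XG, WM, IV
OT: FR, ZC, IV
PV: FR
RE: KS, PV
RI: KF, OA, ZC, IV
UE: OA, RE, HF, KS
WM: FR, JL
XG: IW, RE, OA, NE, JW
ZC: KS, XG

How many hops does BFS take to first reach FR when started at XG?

Level 0: XG
Level 1: IW, JW, NE, OA, RE
Level 2: IR, IV, JL, KF, KS, OT, PV, RI, UE, WM
Level 3: FR, HF, ZC
FR first appears at level 3.

3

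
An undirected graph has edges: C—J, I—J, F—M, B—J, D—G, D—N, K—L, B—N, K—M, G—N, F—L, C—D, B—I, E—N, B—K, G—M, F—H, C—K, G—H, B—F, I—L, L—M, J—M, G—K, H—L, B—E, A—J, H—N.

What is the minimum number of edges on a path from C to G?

Level 0: C
Level 1: D, J, K
Level 2: A, B, G, I, L, M, N
Level 3: E, F, H
G first appears at level 2.

2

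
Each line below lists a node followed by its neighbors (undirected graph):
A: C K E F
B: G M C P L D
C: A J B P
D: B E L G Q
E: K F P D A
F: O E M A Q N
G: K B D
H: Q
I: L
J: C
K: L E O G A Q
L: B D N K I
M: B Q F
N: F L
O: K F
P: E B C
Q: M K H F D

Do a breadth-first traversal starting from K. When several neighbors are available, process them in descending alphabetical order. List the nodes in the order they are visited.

K Q O L G E A M H F D N I B P C J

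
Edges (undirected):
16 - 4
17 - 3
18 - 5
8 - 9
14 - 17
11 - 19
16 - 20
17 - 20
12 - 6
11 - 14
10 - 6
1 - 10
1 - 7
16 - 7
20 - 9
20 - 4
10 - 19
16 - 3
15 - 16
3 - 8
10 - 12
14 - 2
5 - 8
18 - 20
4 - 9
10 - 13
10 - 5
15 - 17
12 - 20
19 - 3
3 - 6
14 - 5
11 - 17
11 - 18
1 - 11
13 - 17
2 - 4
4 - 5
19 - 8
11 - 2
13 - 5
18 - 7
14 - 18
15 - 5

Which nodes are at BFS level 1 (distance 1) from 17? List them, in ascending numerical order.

3, 11, 13, 14, 15, 20

Level 0: 17
Level 1: 3, 11, 13, 14, 15, 20
Level 2: 1, 2, 4, 5, 6, 8, 9, 10, 12, 16, 18, 19
Level 3: 7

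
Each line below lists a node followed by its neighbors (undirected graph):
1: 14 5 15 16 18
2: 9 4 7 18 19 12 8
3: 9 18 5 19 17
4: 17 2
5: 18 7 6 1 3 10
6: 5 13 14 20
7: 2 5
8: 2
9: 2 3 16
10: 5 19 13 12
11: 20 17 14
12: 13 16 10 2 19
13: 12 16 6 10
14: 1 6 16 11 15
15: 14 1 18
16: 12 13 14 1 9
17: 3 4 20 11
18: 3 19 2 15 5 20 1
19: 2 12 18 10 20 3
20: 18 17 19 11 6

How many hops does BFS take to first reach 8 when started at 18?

Level 0: 18
Level 1: 1, 2, 3, 5, 15, 19, 20
Level 2: 4, 6, 7, 8, 9, 10, 11, 12, 14, 16, 17
Level 3: 13
8 first appears at level 2.

2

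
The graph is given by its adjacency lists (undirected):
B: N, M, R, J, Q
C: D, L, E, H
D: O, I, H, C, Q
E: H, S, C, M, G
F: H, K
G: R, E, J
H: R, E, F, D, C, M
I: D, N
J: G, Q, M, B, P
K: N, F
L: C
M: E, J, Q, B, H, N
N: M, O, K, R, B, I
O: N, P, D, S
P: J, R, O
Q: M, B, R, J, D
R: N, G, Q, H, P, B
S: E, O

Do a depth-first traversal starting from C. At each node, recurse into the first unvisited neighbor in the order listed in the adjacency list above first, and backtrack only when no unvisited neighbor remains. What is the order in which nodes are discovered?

C, D, O, N, M, E, H, R, G, J, Q, B, P, F, K, S, I, L

Visit C
C → D
D → O
O → N
N → M
M → E
E → H
H → R
R → G
G → J
J → Q
Q → B
J → P
H → F
F → K
E → S
N → I
C → L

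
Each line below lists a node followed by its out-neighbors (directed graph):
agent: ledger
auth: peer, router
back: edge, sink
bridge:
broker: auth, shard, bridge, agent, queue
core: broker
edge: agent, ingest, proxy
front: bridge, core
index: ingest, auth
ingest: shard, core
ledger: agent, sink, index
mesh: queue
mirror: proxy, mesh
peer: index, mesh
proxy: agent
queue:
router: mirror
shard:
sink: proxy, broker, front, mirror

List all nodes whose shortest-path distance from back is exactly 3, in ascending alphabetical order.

Level 0: back
Level 1: edge, sink
Level 2: agent, broker, front, ingest, mirror, proxy
Level 3: auth, bridge, core, ledger, mesh, queue, shard
Level 4: index, peer, router

auth, bridge, core, ledger, mesh, queue, shard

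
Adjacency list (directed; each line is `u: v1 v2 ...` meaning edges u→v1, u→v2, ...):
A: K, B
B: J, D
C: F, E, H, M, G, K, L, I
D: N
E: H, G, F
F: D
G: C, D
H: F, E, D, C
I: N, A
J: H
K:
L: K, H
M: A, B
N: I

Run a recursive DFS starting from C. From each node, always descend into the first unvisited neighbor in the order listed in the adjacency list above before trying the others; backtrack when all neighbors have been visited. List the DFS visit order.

C → F → D → N → I → A → K → B → J → H → E → G → M → L

Visit C
C → F
F → D
D → N
N → I
I → A
A → K
A → B
B → J
J → H
H → E
E → G
C → M
C → L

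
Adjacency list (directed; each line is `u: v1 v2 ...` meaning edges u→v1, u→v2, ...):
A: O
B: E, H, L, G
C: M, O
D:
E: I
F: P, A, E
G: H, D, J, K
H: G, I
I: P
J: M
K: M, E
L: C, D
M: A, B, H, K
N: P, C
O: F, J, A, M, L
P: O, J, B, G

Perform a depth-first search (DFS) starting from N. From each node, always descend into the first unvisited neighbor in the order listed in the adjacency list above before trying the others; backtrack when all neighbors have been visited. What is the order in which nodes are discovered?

N P O F A E I J M B H G D K L C

Visit N
N → P
P → O
O → F
F → A
F → E
E → I
O → J
J → M
M → B
B → H
H → G
G → D
G → K
B → L
L → C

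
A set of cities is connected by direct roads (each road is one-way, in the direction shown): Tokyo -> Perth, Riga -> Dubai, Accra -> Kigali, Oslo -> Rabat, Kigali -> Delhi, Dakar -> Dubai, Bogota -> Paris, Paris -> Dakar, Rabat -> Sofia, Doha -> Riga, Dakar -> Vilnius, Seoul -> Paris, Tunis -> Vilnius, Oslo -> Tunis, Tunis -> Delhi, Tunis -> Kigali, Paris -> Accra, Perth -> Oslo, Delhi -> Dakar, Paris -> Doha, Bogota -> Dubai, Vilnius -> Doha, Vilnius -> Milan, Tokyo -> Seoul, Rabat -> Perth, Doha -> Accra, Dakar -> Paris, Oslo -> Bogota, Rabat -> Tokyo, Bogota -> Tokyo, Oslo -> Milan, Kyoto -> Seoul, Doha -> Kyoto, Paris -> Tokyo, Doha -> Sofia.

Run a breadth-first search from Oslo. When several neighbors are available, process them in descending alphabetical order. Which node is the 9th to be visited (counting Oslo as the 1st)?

Visit Oslo; enqueue Tunis, Rabat, Milan, Bogota → queue [Tunis, Rabat, Milan, Bogota]
Visit Tunis; enqueue Vilnius, Kigali, Delhi → queue [Rabat, Milan, Bogota, Vilnius, Kigali, Delhi]
Visit Rabat; enqueue Tokyo, Sofia, Perth → queue [Milan, Bogota, Vilnius, Kigali, Delhi, Tokyo, Sofia, Perth]
Visit Milan → queue [Bogota, Vilnius, Kigali, Delhi, Tokyo, Sofia, Perth]
Visit Bogota; enqueue Paris, Dubai → queue [Vilnius, Kigali, Delhi, Tokyo, Sofia, Perth, Paris, Dubai]
Visit Vilnius; enqueue Doha → queue [Kigali, Delhi, Tokyo, Sofia, Perth, Paris, Dubai, Doha]
Visit Kigali → queue [Delhi, Tokyo, Sofia, Perth, Paris, Dubai, Doha]
Visit Delhi; enqueue Dakar → queue [Tokyo, Sofia, Perth, Paris, Dubai, Doha, Dakar]
Visit Tokyo; enqueue Seoul → queue [Sofia, Perth, Paris, Dubai, Doha, Dakar, Seoul]
Visit Sofia → queue [Perth, Paris, Dubai, Doha, Dakar, Seoul]
Visit Perth → queue [Paris, Dubai, Doha, Dakar, Seoul]
Visit Paris; enqueue Accra → queue [Dubai, Doha, Dakar, Seoul, Accra]
Visit Dubai → queue [Doha, Dakar, Seoul, Accra]
Visit Doha; enqueue Riga, Kyoto → queue [Dakar, Seoul, Accra, Riga, Kyoto]
Visit Dakar → queue [Seoul, Accra, Riga, Kyoto]
Visit Seoul → queue [Accra, Riga, Kyoto]
Visit Accra → queue [Riga, Kyoto]
Visit Riga → queue [Kyoto]
Visit Kyoto → queue []

Visit order: Oslo, Tunis, Rabat, Milan, Bogota, Vilnius, Kigali, Delhi, Tokyo, Sofia, Perth, Paris, Dubai, Doha, Dakar, Seoul, Accra, Riga, Kyoto

Tokyo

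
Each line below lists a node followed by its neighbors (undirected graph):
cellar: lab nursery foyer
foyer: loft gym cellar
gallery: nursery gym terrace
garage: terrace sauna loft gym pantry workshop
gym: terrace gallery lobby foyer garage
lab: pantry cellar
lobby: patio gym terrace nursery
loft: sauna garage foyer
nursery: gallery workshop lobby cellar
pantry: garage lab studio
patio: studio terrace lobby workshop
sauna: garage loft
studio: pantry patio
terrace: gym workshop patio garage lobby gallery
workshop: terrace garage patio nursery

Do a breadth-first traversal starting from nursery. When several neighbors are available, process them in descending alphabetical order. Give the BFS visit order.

Visit nursery; enqueue workshop, lobby, gallery, cellar → queue [workshop, lobby, gallery, cellar]
Visit workshop; enqueue terrace, patio, garage → queue [lobby, gallery, cellar, terrace, patio, garage]
Visit lobby; enqueue gym → queue [gallery, cellar, terrace, patio, garage, gym]
Visit gallery → queue [cellar, terrace, patio, garage, gym]
Visit cellar; enqueue lab, foyer → queue [terrace, patio, garage, gym, lab, foyer]
Visit terrace → queue [patio, garage, gym, lab, foyer]
Visit patio; enqueue studio → queue [garage, gym, lab, foyer, studio]
Visit garage; enqueue sauna, pantry, loft → queue [gym, lab, foyer, studio, sauna, pantry, loft]
Visit gym → queue [lab, foyer, studio, sauna, pantry, loft]
Visit lab → queue [foyer, studio, sauna, pantry, loft]
Visit foyer → queue [studio, sauna, pantry, loft]
Visit studio → queue [sauna, pantry, loft]
Visit sauna → queue [pantry, loft]
Visit pantry → queue [loft]
Visit loft → queue []

nursery, workshop, lobby, gallery, cellar, terrace, patio, garage, gym, lab, foyer, studio, sauna, pantry, loft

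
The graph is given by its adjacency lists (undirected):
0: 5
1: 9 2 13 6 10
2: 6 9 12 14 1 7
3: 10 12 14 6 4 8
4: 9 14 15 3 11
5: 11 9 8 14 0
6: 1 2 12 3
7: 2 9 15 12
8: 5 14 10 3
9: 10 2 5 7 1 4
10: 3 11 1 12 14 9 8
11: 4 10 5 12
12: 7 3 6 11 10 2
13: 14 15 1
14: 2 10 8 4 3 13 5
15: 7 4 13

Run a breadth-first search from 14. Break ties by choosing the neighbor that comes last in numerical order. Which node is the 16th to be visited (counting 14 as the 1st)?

7

Visit 14; enqueue 13, 10, 8, 5, 4, 3, 2 → queue [13, 10, 8, 5, 4, 3, 2]
Visit 13; enqueue 15, 1 → queue [10, 8, 5, 4, 3, 2, 15, 1]
Visit 10; enqueue 12, 11, 9 → queue [8, 5, 4, 3, 2, 15, 1, 12, 11, 9]
Visit 8 → queue [5, 4, 3, 2, 15, 1, 12, 11, 9]
Visit 5; enqueue 0 → queue [4, 3, 2, 15, 1, 12, 11, 9, 0]
Visit 4 → queue [3, 2, 15, 1, 12, 11, 9, 0]
Visit 3; enqueue 6 → queue [2, 15, 1, 12, 11, 9, 0, 6]
Visit 2; enqueue 7 → queue [15, 1, 12, 11, 9, 0, 6, 7]
Visit 15 → queue [1, 12, 11, 9, 0, 6, 7]
Visit 1 → queue [12, 11, 9, 0, 6, 7]
Visit 12 → queue [11, 9, 0, 6, 7]
Visit 11 → queue [9, 0, 6, 7]
Visit 9 → queue [0, 6, 7]
Visit 0 → queue [6, 7]
Visit 6 → queue [7]
Visit 7 → queue []

Visit order: 14, 13, 10, 8, 5, 4, 3, 2, 15, 1, 12, 11, 9, 0, 6, 7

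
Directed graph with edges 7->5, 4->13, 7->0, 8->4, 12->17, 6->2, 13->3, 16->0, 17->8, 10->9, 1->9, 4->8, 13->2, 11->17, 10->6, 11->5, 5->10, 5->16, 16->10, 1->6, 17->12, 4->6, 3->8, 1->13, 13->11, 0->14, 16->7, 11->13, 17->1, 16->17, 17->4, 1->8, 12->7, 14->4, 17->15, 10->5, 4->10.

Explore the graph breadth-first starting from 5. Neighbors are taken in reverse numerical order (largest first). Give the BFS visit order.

Visit 5; enqueue 16, 10 → queue [16, 10]
Visit 16; enqueue 17, 7, 0 → queue [10, 17, 7, 0]
Visit 10; enqueue 9, 6 → queue [17, 7, 0, 9, 6]
Visit 17; enqueue 15, 12, 8, 4, 1 → queue [7, 0, 9, 6, 15, 12, 8, 4, 1]
Visit 7 → queue [0, 9, 6, 15, 12, 8, 4, 1]
Visit 0; enqueue 14 → queue [9, 6, 15, 12, 8, 4, 1, 14]
Visit 9 → queue [6, 15, 12, 8, 4, 1, 14]
Visit 6; enqueue 2 → queue [15, 12, 8, 4, 1, 14, 2]
Visit 15 → queue [12, 8, 4, 1, 14, 2]
Visit 12 → queue [8, 4, 1, 14, 2]
Visit 8 → queue [4, 1, 14, 2]
Visit 4; enqueue 13 → queue [1, 14, 2, 13]
Visit 1 → queue [14, 2, 13]
Visit 14 → queue [2, 13]
Visit 2 → queue [13]
Visit 13; enqueue 11, 3 → queue [11, 3]
Visit 11 → queue [3]
Visit 3 → queue []

5 → 16 → 10 → 17 → 7 → 0 → 9 → 6 → 15 → 12 → 8 → 4 → 1 → 14 → 2 → 13 → 11 → 3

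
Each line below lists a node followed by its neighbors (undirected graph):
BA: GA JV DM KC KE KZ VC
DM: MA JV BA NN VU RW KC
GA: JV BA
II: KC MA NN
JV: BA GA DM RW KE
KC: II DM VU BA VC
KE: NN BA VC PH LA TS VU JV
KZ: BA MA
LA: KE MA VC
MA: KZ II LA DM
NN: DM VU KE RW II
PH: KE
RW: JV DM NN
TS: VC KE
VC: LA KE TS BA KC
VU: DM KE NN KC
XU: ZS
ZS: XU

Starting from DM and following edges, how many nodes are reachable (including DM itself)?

16

BFS from DM visits: DM, BA, JV, KC, MA, NN, RW, VU, GA, KE, KZ, VC, II, LA, PH, TS
Reachable nodes: 16 of 18 total.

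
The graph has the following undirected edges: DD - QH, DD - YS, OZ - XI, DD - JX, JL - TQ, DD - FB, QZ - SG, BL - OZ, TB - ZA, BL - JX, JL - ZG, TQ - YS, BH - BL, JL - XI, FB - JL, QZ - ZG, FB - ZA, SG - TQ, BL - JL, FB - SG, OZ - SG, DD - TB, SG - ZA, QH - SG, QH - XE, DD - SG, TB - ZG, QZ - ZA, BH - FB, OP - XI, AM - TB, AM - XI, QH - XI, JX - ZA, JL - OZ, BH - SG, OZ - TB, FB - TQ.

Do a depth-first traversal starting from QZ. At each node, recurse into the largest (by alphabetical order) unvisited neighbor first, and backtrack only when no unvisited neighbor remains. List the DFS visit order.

Visit QZ
QZ → ZG
ZG → TB
TB → ZA
ZA → SG
SG → TQ
TQ → YS
YS → DD
DD → QH
QH → XI
XI → OZ
OZ → JL
JL → FB
FB → BH
BH → BL
BL → JX
XI → OP
XI → AM
QH → XE

QZ → ZG → TB → ZA → SG → TQ → YS → DD → QH → XI → OZ → JL → FB → BH → BL → JX → OP → AM → XE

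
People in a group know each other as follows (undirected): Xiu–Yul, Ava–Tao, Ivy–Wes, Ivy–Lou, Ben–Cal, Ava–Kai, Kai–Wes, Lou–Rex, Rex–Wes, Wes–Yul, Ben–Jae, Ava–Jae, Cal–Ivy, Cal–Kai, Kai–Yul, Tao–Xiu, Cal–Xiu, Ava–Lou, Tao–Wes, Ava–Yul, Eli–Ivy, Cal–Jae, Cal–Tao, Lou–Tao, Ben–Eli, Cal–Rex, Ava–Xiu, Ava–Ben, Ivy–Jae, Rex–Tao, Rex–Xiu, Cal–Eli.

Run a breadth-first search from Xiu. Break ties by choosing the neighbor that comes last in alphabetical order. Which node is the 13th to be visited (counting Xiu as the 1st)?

Visit Xiu; enqueue Yul, Tao, Rex, Cal, Ava → queue [Yul, Tao, Rex, Cal, Ava]
Visit Yul; enqueue Wes, Kai → queue [Tao, Rex, Cal, Ava, Wes, Kai]
Visit Tao; enqueue Lou → queue [Rex, Cal, Ava, Wes, Kai, Lou]
Visit Rex → queue [Cal, Ava, Wes, Kai, Lou]
Visit Cal; enqueue Jae, Ivy, Eli, Ben → queue [Ava, Wes, Kai, Lou, Jae, Ivy, Eli, Ben]
Visit Ava → queue [Wes, Kai, Lou, Jae, Ivy, Eli, Ben]
Visit Wes → queue [Kai, Lou, Jae, Ivy, Eli, Ben]
Visit Kai → queue [Lou, Jae, Ivy, Eli, Ben]
Visit Lou → queue [Jae, Ivy, Eli, Ben]
Visit Jae → queue [Ivy, Eli, Ben]
Visit Ivy → queue [Eli, Ben]
Visit Eli → queue [Ben]
Visit Ben → queue []

Visit order: Xiu, Yul, Tao, Rex, Cal, Ava, Wes, Kai, Lou, Jae, Ivy, Eli, Ben

Ben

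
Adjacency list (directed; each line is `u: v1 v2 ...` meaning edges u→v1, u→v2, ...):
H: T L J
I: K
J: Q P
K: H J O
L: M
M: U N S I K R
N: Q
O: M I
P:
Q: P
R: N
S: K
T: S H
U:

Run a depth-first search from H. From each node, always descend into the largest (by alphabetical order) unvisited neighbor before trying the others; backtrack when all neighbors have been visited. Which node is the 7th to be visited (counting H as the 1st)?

Visit H
H → T
T → S
S → K
K → O
O → M
M → U
M → R
R → N
N → Q
Q → P
M → I
K → J
H → L

Visit order: H, T, S, K, O, M, U, R, N, Q, P, I, J, L

U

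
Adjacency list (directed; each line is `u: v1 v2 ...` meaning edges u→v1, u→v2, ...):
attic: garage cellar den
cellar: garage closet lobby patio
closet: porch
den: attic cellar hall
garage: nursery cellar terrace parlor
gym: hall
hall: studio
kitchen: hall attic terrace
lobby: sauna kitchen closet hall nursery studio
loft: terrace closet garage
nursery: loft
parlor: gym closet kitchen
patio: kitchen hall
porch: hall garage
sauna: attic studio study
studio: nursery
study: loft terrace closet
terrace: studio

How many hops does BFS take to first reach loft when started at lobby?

Level 0: lobby
Level 1: closet, hall, kitchen, nursery, sauna, studio
Level 2: attic, loft, porch, study, terrace
Level 3: cellar, den, garage
Level 4: parlor, patio
Level 5: gym
loft first appears at level 2.

2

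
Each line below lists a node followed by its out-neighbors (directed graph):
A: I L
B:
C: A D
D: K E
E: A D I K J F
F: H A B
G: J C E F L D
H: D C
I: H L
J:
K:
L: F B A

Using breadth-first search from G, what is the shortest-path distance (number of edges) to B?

2

Level 0: G
Level 1: C, D, E, F, J, L
Level 2: A, B, H, I, K
B first appears at level 2.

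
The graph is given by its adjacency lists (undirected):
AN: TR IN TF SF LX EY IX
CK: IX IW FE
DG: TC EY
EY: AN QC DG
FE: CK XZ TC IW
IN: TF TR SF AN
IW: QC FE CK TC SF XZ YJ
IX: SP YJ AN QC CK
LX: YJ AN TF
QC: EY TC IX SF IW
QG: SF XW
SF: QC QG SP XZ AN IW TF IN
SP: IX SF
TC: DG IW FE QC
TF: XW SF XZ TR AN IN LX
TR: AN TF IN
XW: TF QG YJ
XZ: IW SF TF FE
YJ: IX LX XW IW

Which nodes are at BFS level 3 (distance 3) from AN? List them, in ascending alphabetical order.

FE, TC

Level 0: AN
Level 1: EY, IN, IX, LX, SF, TF, TR
Level 2: CK, DG, IW, QC, QG, SP, XW, XZ, YJ
Level 3: FE, TC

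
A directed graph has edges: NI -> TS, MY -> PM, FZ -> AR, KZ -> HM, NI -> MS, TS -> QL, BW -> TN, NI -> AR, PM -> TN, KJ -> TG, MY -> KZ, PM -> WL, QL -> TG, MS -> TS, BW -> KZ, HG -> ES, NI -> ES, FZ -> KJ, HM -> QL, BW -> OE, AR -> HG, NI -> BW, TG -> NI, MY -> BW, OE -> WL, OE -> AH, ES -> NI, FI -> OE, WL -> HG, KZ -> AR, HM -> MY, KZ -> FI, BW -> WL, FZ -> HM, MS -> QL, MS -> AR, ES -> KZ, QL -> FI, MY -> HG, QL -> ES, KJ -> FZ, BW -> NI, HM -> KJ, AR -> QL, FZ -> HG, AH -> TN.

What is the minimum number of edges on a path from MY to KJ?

Level 0: MY
Level 1: BW, HG, KZ, PM
Level 2: AR, ES, FI, HM, NI, OE, TN, WL
Level 3: AH, KJ, MS, QL, TS
Level 4: FZ, TG
KJ first appears at level 3.

3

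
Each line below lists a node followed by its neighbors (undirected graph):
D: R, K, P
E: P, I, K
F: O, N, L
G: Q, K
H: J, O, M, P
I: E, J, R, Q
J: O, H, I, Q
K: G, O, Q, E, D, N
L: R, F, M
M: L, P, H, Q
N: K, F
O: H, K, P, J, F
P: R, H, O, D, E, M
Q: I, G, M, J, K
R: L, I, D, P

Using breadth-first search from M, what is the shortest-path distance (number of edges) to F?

2

Level 0: M
Level 1: H, L, P, Q
Level 2: D, E, F, G, I, J, K, O, R
Level 3: N
F first appears at level 2.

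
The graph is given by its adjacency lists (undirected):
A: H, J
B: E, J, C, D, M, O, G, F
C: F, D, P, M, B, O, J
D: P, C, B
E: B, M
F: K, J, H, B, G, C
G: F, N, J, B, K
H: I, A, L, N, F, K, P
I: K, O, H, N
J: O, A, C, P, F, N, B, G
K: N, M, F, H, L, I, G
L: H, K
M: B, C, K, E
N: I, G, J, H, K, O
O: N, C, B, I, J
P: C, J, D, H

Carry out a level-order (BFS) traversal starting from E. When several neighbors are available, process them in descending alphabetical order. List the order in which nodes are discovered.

E -> M -> B -> K -> C -> O -> J -> G -> F -> D -> N -> L -> I -> H -> P -> A

Visit E; enqueue M, B → queue [M, B]
Visit M; enqueue K, C → queue [B, K, C]
Visit B; enqueue O, J, G, F, D → queue [K, C, O, J, G, F, D]
Visit K; enqueue N, L, I, H → queue [C, O, J, G, F, D, N, L, I, H]
Visit C; enqueue P → queue [O, J, G, F, D, N, L, I, H, P]
Visit O → queue [J, G, F, D, N, L, I, H, P]
Visit J; enqueue A → queue [G, F, D, N, L, I, H, P, A]
Visit G → queue [F, D, N, L, I, H, P, A]
Visit F → queue [D, N, L, I, H, P, A]
Visit D → queue [N, L, I, H, P, A]
Visit N → queue [L, I, H, P, A]
Visit L → queue [I, H, P, A]
Visit I → queue [H, P, A]
Visit H → queue [P, A]
Visit P → queue [A]
Visit A → queue []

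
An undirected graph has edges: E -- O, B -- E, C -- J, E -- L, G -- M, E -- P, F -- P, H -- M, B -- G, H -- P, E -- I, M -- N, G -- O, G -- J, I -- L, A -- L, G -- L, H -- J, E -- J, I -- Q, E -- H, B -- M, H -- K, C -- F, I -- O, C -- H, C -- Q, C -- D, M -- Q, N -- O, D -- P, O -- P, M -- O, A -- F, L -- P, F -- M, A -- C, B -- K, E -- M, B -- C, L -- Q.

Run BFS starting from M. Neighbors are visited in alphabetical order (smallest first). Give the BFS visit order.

M, B, E, F, G, H, N, O, Q, C, K, I, J, L, P, A, D

Visit M; enqueue B, E, F, G, H, N, O, Q → queue [B, E, F, G, H, N, O, Q]
Visit B; enqueue C, K → queue [E, F, G, H, N, O, Q, C, K]
Visit E; enqueue I, J, L, P → queue [F, G, H, N, O, Q, C, K, I, J, L, P]
Visit F; enqueue A → queue [G, H, N, O, Q, C, K, I, J, L, P, A]
Visit G → queue [H, N, O, Q, C, K, I, J, L, P, A]
Visit H → queue [N, O, Q, C, K, I, J, L, P, A]
Visit N → queue [O, Q, C, K, I, J, L, P, A]
Visit O → queue [Q, C, K, I, J, L, P, A]
Visit Q → queue [C, K, I, J, L, P, A]
Visit C; enqueue D → queue [K, I, J, L, P, A, D]
Visit K → queue [I, J, L, P, A, D]
Visit I → queue [J, L, P, A, D]
Visit J → queue [L, P, A, D]
Visit L → queue [P, A, D]
Visit P → queue [A, D]
Visit A → queue [D]
Visit D → queue []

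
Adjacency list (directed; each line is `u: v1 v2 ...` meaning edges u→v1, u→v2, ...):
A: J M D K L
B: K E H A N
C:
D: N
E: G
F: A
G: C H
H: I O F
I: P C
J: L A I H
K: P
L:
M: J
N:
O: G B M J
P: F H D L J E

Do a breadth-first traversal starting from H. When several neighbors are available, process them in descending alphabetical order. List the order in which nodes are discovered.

H -> O -> I -> F -> M -> J -> G -> B -> P -> C -> A -> L -> N -> K -> E -> D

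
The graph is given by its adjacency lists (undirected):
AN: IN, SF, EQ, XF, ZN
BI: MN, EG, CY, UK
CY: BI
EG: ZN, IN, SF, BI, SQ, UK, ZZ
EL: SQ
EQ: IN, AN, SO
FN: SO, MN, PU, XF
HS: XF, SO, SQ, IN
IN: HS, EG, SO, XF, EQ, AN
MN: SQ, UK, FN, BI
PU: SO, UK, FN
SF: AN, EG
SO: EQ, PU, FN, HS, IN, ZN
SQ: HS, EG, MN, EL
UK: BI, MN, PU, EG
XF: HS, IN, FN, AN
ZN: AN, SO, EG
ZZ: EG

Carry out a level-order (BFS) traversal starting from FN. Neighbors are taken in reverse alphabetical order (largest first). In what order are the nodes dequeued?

Visit FN; enqueue XF, SO, PU, MN → queue [XF, SO, PU, MN]
Visit XF; enqueue IN, HS, AN → queue [SO, PU, MN, IN, HS, AN]
Visit SO; enqueue ZN, EQ → queue [PU, MN, IN, HS, AN, ZN, EQ]
Visit PU; enqueue UK → queue [MN, IN, HS, AN, ZN, EQ, UK]
Visit MN; enqueue SQ, BI → queue [IN, HS, AN, ZN, EQ, UK, SQ, BI]
Visit IN; enqueue EG → queue [HS, AN, ZN, EQ, UK, SQ, BI, EG]
Visit HS → queue [AN, ZN, EQ, UK, SQ, BI, EG]
Visit AN; enqueue SF → queue [ZN, EQ, UK, SQ, BI, EG, SF]
Visit ZN → queue [EQ, UK, SQ, BI, EG, SF]
Visit EQ → queue [UK, SQ, BI, EG, SF]
Visit UK → queue [SQ, BI, EG, SF]
Visit SQ; enqueue EL → queue [BI, EG, SF, EL]
Visit BI; enqueue CY → queue [EG, SF, EL, CY]
Visit EG; enqueue ZZ → queue [SF, EL, CY, ZZ]
Visit SF → queue [EL, CY, ZZ]
Visit EL → queue [CY, ZZ]
Visit CY → queue [ZZ]
Visit ZZ → queue []

FN -> XF -> SO -> PU -> MN -> IN -> HS -> AN -> ZN -> EQ -> UK -> SQ -> BI -> EG -> SF -> EL -> CY -> ZZ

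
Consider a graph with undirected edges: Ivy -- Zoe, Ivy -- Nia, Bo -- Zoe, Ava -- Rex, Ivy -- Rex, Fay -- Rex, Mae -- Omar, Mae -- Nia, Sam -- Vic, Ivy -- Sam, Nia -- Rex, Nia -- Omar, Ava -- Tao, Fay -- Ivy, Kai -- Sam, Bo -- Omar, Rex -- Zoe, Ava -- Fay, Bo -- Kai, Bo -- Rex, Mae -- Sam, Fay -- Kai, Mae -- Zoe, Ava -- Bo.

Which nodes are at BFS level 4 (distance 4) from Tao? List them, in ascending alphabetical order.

Mae, Sam

Level 0: Tao
Level 1: Ava
Level 2: Bo, Fay, Rex
Level 3: Ivy, Kai, Nia, Omar, Zoe
Level 4: Mae, Sam
Level 5: Vic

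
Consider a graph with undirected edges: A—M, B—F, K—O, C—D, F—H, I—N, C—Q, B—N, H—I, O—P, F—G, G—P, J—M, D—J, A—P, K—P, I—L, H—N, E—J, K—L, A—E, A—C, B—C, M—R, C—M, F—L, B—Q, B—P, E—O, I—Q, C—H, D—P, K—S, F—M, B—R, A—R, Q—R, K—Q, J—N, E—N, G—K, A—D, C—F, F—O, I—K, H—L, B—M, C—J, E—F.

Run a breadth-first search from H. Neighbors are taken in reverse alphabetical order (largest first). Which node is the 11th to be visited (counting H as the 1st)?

Q

Visit H; enqueue N, L, I, F, C → queue [N, L, I, F, C]
Visit N; enqueue J, E, B → queue [L, I, F, C, J, E, B]
Visit L; enqueue K → queue [I, F, C, J, E, B, K]
Visit I; enqueue Q → queue [F, C, J, E, B, K, Q]
Visit F; enqueue O, M, G → queue [C, J, E, B, K, Q, O, M, G]
Visit C; enqueue D, A → queue [J, E, B, K, Q, O, M, G, D, A]
Visit J → queue [E, B, K, Q, O, M, G, D, A]
Visit E → queue [B, K, Q, O, M, G, D, A]
Visit B; enqueue R, P → queue [K, Q, O, M, G, D, A, R, P]
Visit K; enqueue S → queue [Q, O, M, G, D, A, R, P, S]
Visit Q → queue [O, M, G, D, A, R, P, S]
Visit O → queue [M, G, D, A, R, P, S]
Visit M → queue [G, D, A, R, P, S]
Visit G → queue [D, A, R, P, S]
Visit D → queue [A, R, P, S]
Visit A → queue [R, P, S]
Visit R → queue [P, S]
Visit P → queue [S]
Visit S → queue []

Visit order: H, N, L, I, F, C, J, E, B, K, Q, O, M, G, D, A, R, P, S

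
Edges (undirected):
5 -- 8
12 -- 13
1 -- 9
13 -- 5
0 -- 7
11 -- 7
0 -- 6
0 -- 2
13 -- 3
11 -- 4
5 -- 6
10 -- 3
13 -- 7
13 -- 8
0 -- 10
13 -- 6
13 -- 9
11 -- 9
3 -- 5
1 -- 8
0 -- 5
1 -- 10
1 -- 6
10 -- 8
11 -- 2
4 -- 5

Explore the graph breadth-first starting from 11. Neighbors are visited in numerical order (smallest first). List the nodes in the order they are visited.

Visit 11; enqueue 2, 4, 7, 9 → queue [2, 4, 7, 9]
Visit 2; enqueue 0 → queue [4, 7, 9, 0]
Visit 4; enqueue 5 → queue [7, 9, 0, 5]
Visit 7; enqueue 13 → queue [9, 0, 5, 13]
Visit 9; enqueue 1 → queue [0, 5, 13, 1]
Visit 0; enqueue 6, 10 → queue [5, 13, 1, 6, 10]
Visit 5; enqueue 3, 8 → queue [13, 1, 6, 10, 3, 8]
Visit 13; enqueue 12 → queue [1, 6, 10, 3, 8, 12]
Visit 1 → queue [6, 10, 3, 8, 12]
Visit 6 → queue [10, 3, 8, 12]
Visit 10 → queue [3, 8, 12]
Visit 3 → queue [8, 12]
Visit 8 → queue [12]
Visit 12 → queue []

11, 2, 4, 7, 9, 0, 5, 13, 1, 6, 10, 3, 8, 12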